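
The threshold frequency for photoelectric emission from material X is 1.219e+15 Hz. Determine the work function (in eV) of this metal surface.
5.04 eV

At the threshold frequency, photon energy equals work function:
φ = hf₀

Calculating:
φ = (6.626×10⁻³⁴ J·s)(1.219e+15 Hz)
φ = 5.04 eV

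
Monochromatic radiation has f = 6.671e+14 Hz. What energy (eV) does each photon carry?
2.7589 eV

Using E = hf:

E = hf = (6.626×10⁻³⁴ J·s)(6.671e+14 Hz)
E = 2.7589 eV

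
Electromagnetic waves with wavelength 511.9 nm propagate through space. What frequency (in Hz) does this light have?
5.8565e+14 Hz

Using the wave equation: c = fλ

Solving for frequency:
f = c/λ = (3×10⁸ m/s) / (511.9×10⁻⁹ m)
f = 5.8565e+14 Hz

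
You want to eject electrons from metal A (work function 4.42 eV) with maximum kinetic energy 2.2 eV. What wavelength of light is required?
187.29 nm

From Einstein's equation: KE_max = hc/λ - φ

Rearranging for λ:
hc/λ = KE_max + φ
λ = hc/(KE_max + φ)

Required photon energy:
E_photon = KE_max + φ = 2.2 + 4.42 = 6.62 eV

Required wavelength:
λ = hc/E_photon = (6.626×10⁻³⁴)(3×10⁸) / (6.62 × 1.602×10⁻¹⁹)
λ = 187.29 nm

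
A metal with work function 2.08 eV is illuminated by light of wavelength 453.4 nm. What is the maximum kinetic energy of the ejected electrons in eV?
0.6545 eV

Using Einstein's photoelectric equation: KE_max = hf - φ = hc/λ - φ

First, calculate the photon energy:
E_photon = hc/λ = (6.626×10⁻³⁴ J·s)(3×10⁸ m/s) / (453.4×10⁻⁹ m)
E_photon = 2.7345 eV

Then, the maximum kinetic energy:
KE_max = E_photon - φ = 2.7345 eV - 2.08 eV = 0.6545 eV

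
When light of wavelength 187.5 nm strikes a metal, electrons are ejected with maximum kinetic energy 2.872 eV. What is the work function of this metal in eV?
3.74 eV

From Einstein's photoelectric equation: KE_max = hf - φ = hc/λ - φ

Rearranging for φ:
φ = hc/λ - KE_max

Calculate photon energy:
E_photon = hc/λ = 6.6125 eV

Therefore:
φ = 6.6125 - 2.872 = 3.74 eV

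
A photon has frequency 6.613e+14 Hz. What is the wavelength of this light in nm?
453.34 nm

Using the wave equation: c = fλ

Solving for wavelength:
λ = c/f = (3×10⁸ m/s) / (6.613e+14 Hz)
λ = 453.34 nm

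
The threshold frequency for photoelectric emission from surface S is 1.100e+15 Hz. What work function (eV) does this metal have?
4.55 eV

At the threshold frequency, photon energy equals work function:
φ = hf₀

Calculating:
φ = (6.626×10⁻³⁴ J·s)(1.100e+15 Hz)
φ = 4.55 eV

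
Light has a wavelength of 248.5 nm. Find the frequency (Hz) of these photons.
1.2064e+15 Hz

Using the wave equation: c = fλ

Solving for frequency:
f = c/λ = (3×10⁸ m/s) / (248.5×10⁻⁹ m)
f = 1.2064e+15 Hz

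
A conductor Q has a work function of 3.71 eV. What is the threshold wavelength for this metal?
334.19 nm

The threshold wavelength is when the photon energy equals the work function:
hc/λ₀ = φ

Solving for λ₀:
λ₀ = hc/φ = (6.626×10⁻³⁴ J·s)(3×10⁸ m/s) / (3.71 eV × 1.602×10⁻¹⁹ J/eV)
λ₀ = 334.19 nm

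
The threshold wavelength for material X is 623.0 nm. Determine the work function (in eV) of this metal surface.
1.99 eV

At the threshold wavelength, photon energy equals work function:
φ = hc/λ₀

Calculating:
φ = (6.626×10⁻³⁴ J·s)(3×10⁸ m/s) / (623.0×10⁻⁹ m)
φ = 1.99 eV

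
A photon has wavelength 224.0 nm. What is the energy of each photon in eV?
5.5350 eV

Using E = hf = hc/λ:

E = hc/λ = (6.626×10⁻³⁴ J·s)(3×10⁸ m/s) / (224.0×10⁻⁹ m)
E = 5.5350 eV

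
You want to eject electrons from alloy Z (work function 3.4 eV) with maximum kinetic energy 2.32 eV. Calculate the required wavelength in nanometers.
216.76 nm

From Einstein's equation: KE_max = hc/λ - φ

Rearranging for λ:
hc/λ = KE_max + φ
λ = hc/(KE_max + φ)

Required photon energy:
E_photon = KE_max + φ = 2.32 + 3.4 = 5.72 eV

Required wavelength:
λ = hc/E_photon = (6.626×10⁻³⁴)(3×10⁸) / (5.72 × 1.602×10⁻¹⁹)
λ = 216.76 nm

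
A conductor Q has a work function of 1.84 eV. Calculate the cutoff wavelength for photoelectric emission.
673.83 nm

The threshold wavelength is when the photon energy equals the work function:
hc/λ₀ = φ

Solving for λ₀:
λ₀ = hc/φ = (6.626×10⁻³⁴ J·s)(3×10⁸ m/s) / (1.84 eV × 1.602×10⁻¹⁹ J/eV)
λ₀ = 673.83 nm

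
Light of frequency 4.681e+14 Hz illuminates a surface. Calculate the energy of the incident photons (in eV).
1.9359 eV

Using E = hf:

E = hf = (6.626×10⁻³⁴ J·s)(4.681e+14 Hz)
E = 1.9359 eV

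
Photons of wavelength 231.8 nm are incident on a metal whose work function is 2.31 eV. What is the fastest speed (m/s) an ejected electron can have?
1.0339e+06 m/s

First, find the maximum kinetic energy:
E_photon = hc/λ = 5.3488 eV
KE_max = E_photon - φ = 5.3488 - 2.31 = 3.0388 eV

Convert to Joules: KE_max = 3.0388 × 1.602×10⁻¹⁹ J = 4.8686e-19 J

Then use KE = ½mv² to find velocity:
v = √(2·KE/m) = √(2 × 4.8686e-19 J / 9.109e-31 kg)
v = 1.0339e+06 m/s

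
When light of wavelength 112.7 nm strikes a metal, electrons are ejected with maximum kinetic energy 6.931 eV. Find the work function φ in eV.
4.07 eV

From Einstein's photoelectric equation: KE_max = hf - φ = hc/λ - φ

Rearranging for φ:
φ = hc/λ - KE_max

Calculate photon energy:
E_photon = hc/λ = 11.0013 eV

Therefore:
φ = 11.0013 - 6.931 = 4.07 eV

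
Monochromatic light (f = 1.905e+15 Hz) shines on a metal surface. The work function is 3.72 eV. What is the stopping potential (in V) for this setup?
4.1584 V

The stopping potential V_s satisfies: eV_s = KE_max

First, find KE_max using Einstein's equation:
E_photon = hf = (6.626×10⁻³⁴ J·s)(1.905e+15 Hz) = 7.8784 eV
KE_max = E_photon - φ = 7.8784 - 3.72 = 4.1584 eV

Since eV_s = KE_max:
V_s = KE_max/e = 4.1584 V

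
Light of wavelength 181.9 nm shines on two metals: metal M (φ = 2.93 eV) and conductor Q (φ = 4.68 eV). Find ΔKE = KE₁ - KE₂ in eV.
1.7500 eV

Using KE_max = hc/λ - φ for each metal:

Photon energy: E = hc/λ = 6.8161 eV

For metal M (φ₁ = 2.93 eV):
KE₁ = E - φ₁ = 6.8161 - 2.93 = 3.8861 eV

For conductor Q (φ₂ = 4.68 eV):
KE₂ = E - φ₂ = 6.8161 - 4.68 = 2.1361 eV

Difference:
ΔKE = KE₁ - KE₂ = 3.8861 - 2.1361 = 1.7500 eV

Note: The difference equals the difference in work functions: 4.68 - 2.93 = 1.75 eV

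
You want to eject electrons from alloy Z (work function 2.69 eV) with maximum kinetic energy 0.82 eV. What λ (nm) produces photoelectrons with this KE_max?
353.23 nm

From Einstein's equation: KE_max = hc/λ - φ

Rearranging for λ:
hc/λ = KE_max + φ
λ = hc/(KE_max + φ)

Required photon energy:
E_photon = KE_max + φ = 0.82 + 2.69 = 3.51 eV

Required wavelength:
λ = hc/E_photon = (6.626×10⁻³⁴)(3×10⁸) / (3.51 × 1.602×10⁻¹⁹)
λ = 353.23 nm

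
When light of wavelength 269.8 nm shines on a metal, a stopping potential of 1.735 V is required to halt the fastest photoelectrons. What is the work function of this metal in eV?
2.86 eV

The stopping potential gives the maximum kinetic energy: KE_max = eV_s = 1.735 eV

From Einstein's photoelectric equation: KE_max = hc/λ - φ
Rearranging: φ = hc/λ - KE_max

Calculate photon energy:
E_photon = hc/λ = (6.626×10⁻³⁴ J·s)(3×10⁸ m/s) / (269.8×10⁻⁹ m) = 4.5954 eV

Therefore:
φ = 4.5954 - 1.735 = 2.86 eV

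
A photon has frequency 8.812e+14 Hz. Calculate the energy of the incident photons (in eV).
3.6444 eV

Using E = hf:

E = hf = (6.626×10⁻³⁴ J·s)(8.812e+14 Hz)
E = 3.6444 eV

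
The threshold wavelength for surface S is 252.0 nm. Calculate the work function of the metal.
4.92 eV

At the threshold wavelength, photon energy equals work function:
φ = hc/λ₀

Calculating:
φ = (6.626×10⁻³⁴ J·s)(3×10⁸ m/s) / (252.0×10⁻⁹ m)
φ = 4.92 eV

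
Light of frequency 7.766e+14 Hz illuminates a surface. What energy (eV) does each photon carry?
3.2118 eV

Using E = hf:

E = hf = (6.626×10⁻³⁴ J·s)(7.766e+14 Hz)
E = 3.2118 eV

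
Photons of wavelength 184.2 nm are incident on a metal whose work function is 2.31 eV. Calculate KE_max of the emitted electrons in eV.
4.4210 eV

Using Einstein's photoelectric equation: KE_max = hf - φ = hc/λ - φ

First, calculate the photon energy:
E_photon = hc/λ = (6.626×10⁻³⁴ J·s)(3×10⁸ m/s) / (184.2×10⁻⁹ m)
E_photon = 6.7310 eV

Then, the maximum kinetic energy:
KE_max = E_photon - φ = 6.7310 eV - 2.31 eV = 4.4210 eV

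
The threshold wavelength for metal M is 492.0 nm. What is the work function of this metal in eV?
2.52 eV

At the threshold wavelength, photon energy equals work function:
φ = hc/λ₀

Calculating:
φ = (6.626×10⁻³⁴ J·s)(3×10⁸ m/s) / (492.0×10⁻⁹ m)
φ = 2.52 eV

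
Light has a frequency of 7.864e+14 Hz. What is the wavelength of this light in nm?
381.22 nm

Using the wave equation: c = fλ

Solving for wavelength:
λ = c/f = (3×10⁸ m/s) / (7.864e+14 Hz)
λ = 381.22 nm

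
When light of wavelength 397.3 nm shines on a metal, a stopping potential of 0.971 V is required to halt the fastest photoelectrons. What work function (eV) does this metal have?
2.15 eV

The stopping potential gives the maximum kinetic energy: KE_max = eV_s = 0.971 eV

From Einstein's photoelectric equation: KE_max = hc/λ - φ
Rearranging: φ = hc/λ - KE_max

Calculate photon energy:
E_photon = hc/λ = (6.626×10⁻³⁴ J·s)(3×10⁸ m/s) / (397.3×10⁻⁹ m) = 3.1207 eV

Therefore:
φ = 3.1207 - 0.971 = 2.15 eV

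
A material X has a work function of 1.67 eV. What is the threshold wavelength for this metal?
742.42 nm

The threshold wavelength is when the photon energy equals the work function:
hc/λ₀ = φ

Solving for λ₀:
λ₀ = hc/φ = (6.626×10⁻³⁴ J·s)(3×10⁸ m/s) / (1.67 eV × 1.602×10⁻¹⁹ J/eV)
λ₀ = 742.42 nm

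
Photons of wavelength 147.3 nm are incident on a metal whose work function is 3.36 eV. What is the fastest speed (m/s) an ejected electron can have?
1.3338e+06 m/s

First, find the maximum kinetic energy:
E_photon = hc/λ = 8.4171 eV
KE_max = E_photon - φ = 8.4171 - 3.36 = 5.0571 eV

Convert to Joules: KE_max = 5.0571 × 1.602×10⁻¹⁹ J = 8.1024e-19 J

Then use KE = ½mv² to find velocity:
v = √(2·KE/m) = √(2 × 8.1024e-19 J / 9.109e-31 kg)
v = 1.3338e+06 m/s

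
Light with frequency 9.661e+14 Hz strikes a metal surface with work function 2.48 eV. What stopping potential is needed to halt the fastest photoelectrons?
1.5155 V

The stopping potential V_s satisfies: eV_s = KE_max

First, find KE_max using Einstein's equation:
E_photon = hf = (6.626×10⁻³⁴ J·s)(9.661e+14 Hz) = 3.9955 eV
KE_max = E_photon - φ = 3.9955 - 2.48 = 1.5155 eV

Since eV_s = KE_max:
V_s = KE_max/e = 1.5155 V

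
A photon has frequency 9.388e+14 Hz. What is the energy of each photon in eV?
3.8826 eV

Using E = hf:

E = hf = (6.626×10⁻³⁴ J·s)(9.388e+14 Hz)
E = 3.8826 eV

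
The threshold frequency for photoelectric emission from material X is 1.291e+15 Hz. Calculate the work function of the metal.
5.34 eV

At the threshold frequency, photon energy equals work function:
φ = hf₀

Calculating:
φ = (6.626×10⁻³⁴ J·s)(1.291e+15 Hz)
φ = 5.34 eV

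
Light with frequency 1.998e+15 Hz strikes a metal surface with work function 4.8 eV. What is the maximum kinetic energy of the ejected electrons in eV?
3.4631 eV

Using Einstein's photoelectric equation: KE_max = hf - φ

First, calculate the photon energy:
E_photon = hf = (6.626×10⁻³⁴ J·s)(1.998e+15 Hz)
E_photon = 8.2631 eV

Then, the maximum kinetic energy:
KE_max = E_photon - φ = 8.2631 eV - 4.8 eV = 3.4631 eV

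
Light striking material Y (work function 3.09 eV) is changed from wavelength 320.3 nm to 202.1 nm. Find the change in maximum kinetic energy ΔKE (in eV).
2.2639 eV

Using Einstein's equation: KE_max = hc/λ - φ

For λ₁ = 320.3 nm:
KE₁ = hc/λ₁ - φ = 3.8709 - 3.09 = 0.7809 eV

For λ₂ = 202.1 nm:
KE₂ = hc/λ₂ - φ = 6.1348 - 3.09 = 3.0448 eV

Change in KE:
ΔKE = KE₂ - KE₁ = 3.0448 - 0.7809 = 2.2639 eV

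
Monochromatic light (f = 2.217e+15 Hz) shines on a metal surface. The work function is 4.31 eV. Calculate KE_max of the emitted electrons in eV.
4.8588 eV

Using Einstein's photoelectric equation: KE_max = hf - φ

First, calculate the photon energy:
E_photon = hf = (6.626×10⁻³⁴ J·s)(2.217e+15 Hz)
E_photon = 9.1688 eV

Then, the maximum kinetic energy:
KE_max = E_photon - φ = 9.1688 eV - 4.31 eV = 4.8588 eV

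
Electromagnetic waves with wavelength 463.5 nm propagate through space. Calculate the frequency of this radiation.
6.4680e+14 Hz

Using the wave equation: c = fλ

Solving for frequency:
f = c/λ = (3×10⁸ m/s) / (463.5×10⁻⁹ m)
f = 6.4680e+14 Hz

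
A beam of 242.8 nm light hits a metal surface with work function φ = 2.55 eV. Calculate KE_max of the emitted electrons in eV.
2.5564 eV

Using Einstein's photoelectric equation: KE_max = hf - φ = hc/λ - φ

First, calculate the photon energy:
E_photon = hc/λ = (6.626×10⁻³⁴ J·s)(3×10⁸ m/s) / (242.8×10⁻⁹ m)
E_photon = 5.1064 eV

Then, the maximum kinetic energy:
KE_max = E_photon - φ = 5.1064 eV - 2.55 eV = 2.5564 eV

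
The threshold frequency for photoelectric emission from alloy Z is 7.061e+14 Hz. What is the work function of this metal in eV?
2.92 eV

At the threshold frequency, photon energy equals work function:
φ = hf₀

Calculating:
φ = (6.626×10⁻³⁴ J·s)(7.061e+14 Hz)
φ = 2.92 eV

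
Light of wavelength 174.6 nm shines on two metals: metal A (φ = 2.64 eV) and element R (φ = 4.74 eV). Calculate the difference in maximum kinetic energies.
2.1000 eV

Using KE_max = hc/λ - φ for each metal:

Photon energy: E = hc/λ = 7.1010 eV

For metal A (φ₁ = 2.64 eV):
KE₁ = E - φ₁ = 7.1010 - 2.64 = 4.4610 eV

For element R (φ₂ = 4.74 eV):
KE₂ = E - φ₂ = 7.1010 - 4.74 = 2.3610 eV

Difference:
ΔKE = KE₁ - KE₂ = 4.4610 - 2.3610 = 2.1000 eV

Note: The difference equals the difference in work functions: 4.74 - 2.64 = 2.10 eV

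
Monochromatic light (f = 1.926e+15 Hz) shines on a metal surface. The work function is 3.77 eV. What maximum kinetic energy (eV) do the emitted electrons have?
4.1953 eV

Using Einstein's photoelectric equation: KE_max = hf - φ

First, calculate the photon energy:
E_photon = hf = (6.626×10⁻³⁴ J·s)(1.926e+15 Hz)
E_photon = 7.9653 eV

Then, the maximum kinetic energy:
KE_max = E_photon - φ = 7.9653 eV - 3.77 eV = 4.1953 eV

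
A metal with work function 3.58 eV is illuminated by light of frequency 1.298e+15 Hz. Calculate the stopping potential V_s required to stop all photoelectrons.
1.7881 V

The stopping potential V_s satisfies: eV_s = KE_max

First, find KE_max using Einstein's equation:
E_photon = hf = (6.626×10⁻³⁴ J·s)(1.298e+15 Hz) = 5.3681 eV
KE_max = E_photon - φ = 5.3681 - 3.58 = 1.7881 eV

Since eV_s = KE_max:
V_s = KE_max/e = 1.7881 V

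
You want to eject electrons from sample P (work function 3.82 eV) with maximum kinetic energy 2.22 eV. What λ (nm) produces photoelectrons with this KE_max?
205.27 nm

From Einstein's equation: KE_max = hc/λ - φ

Rearranging for λ:
hc/λ = KE_max + φ
λ = hc/(KE_max + φ)

Required photon energy:
E_photon = KE_max + φ = 2.22 + 3.82 = 6.04 eV

Required wavelength:
λ = hc/E_photon = (6.626×10⁻³⁴)(3×10⁸) / (6.04 × 1.602×10⁻¹⁹)
λ = 205.27 nm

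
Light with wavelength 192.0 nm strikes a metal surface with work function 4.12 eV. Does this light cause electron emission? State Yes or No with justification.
Yes

For photoemission, the photon energy must exceed the work function.

Photon energy: E = hc/λ = 6.4575 eV
Work function: φ = 4.12 eV

Since E_photon (6.4575 eV) > φ (4.12 eV), photoemission WILL occur.
The threshold wavelength is λ₀ = hc/φ = 300.9 nm.
Since 192.0 nm < 300.9 nm, the light has sufficient energy.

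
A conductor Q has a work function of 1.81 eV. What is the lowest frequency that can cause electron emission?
4.3766e+14 Hz

The threshold frequency is when the photon energy equals the work function:
hf₀ = φ

Solving for f₀:
f₀ = φ/h = (1.81 eV × 1.602×10⁻¹⁹ J/eV) / (6.626×10⁻³⁴ J·s)
f₀ = 4.3766e+14 Hz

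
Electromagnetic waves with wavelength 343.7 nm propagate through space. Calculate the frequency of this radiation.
8.7225e+14 Hz

Using the wave equation: c = fλ

Solving for frequency:
f = c/λ = (3×10⁸ m/s) / (343.7×10⁻⁹ m)
f = 8.7225e+14 Hz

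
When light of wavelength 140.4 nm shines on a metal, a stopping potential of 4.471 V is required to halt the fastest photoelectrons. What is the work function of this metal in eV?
4.36 eV

The stopping potential gives the maximum kinetic energy: KE_max = eV_s = 4.471 eV

From Einstein's photoelectric equation: KE_max = hc/λ - φ
Rearranging: φ = hc/λ - KE_max

Calculate photon energy:
E_photon = hc/λ = (6.626×10⁻³⁴ J·s)(3×10⁸ m/s) / (140.4×10⁻⁹ m) = 8.8308 eV

Therefore:
φ = 8.8308 - 4.471 = 4.36 eV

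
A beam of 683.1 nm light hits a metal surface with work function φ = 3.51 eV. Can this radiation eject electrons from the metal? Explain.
No

For photoemission, the photon energy must exceed the work function.

Photon energy: E = hc/λ = 1.8150 eV
Work function: φ = 3.51 eV

Since E_photon (1.8150 eV) < φ (3.51 eV), photoemission will NOT occur.
The threshold wavelength is λ₀ = hc/φ = 353.2 nm.
Since 683.1 nm > 353.2 nm, the photons lack sufficient energy.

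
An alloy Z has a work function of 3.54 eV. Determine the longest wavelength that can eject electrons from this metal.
350.24 nm

The threshold wavelength is when the photon energy equals the work function:
hc/λ₀ = φ

Solving for λ₀:
λ₀ = hc/φ = (6.626×10⁻³⁴ J·s)(3×10⁸ m/s) / (3.54 eV × 1.602×10⁻¹⁹ J/eV)
λ₀ = 350.24 nm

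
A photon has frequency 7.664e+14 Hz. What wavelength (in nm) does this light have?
391.17 nm

Using the wave equation: c = fλ

Solving for wavelength:
λ = c/f = (3×10⁸ m/s) / (7.664e+14 Hz)
λ = 391.17 nm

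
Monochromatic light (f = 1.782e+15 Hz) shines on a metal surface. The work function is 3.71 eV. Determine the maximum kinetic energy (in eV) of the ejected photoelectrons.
3.6598 eV

Using Einstein's photoelectric equation: KE_max = hf - φ

First, calculate the photon energy:
E_photon = hf = (6.626×10⁻³⁴ J·s)(1.782e+15 Hz)
E_photon = 7.3698 eV

Then, the maximum kinetic energy:
KE_max = E_photon - φ = 7.3698 eV - 3.71 eV = 3.6598 eV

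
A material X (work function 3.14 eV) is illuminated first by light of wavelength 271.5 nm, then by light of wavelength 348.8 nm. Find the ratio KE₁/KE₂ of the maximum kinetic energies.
3.4411

Using Einstein's equation: KE_max = hc/λ - φ

For λ₁ = 271.5 nm:
E₁ = hc/λ₁ = 4.5666 eV
KE₁ = E₁ - φ = 4.5666 - 3.14 = 1.4266 eV

For λ₂ = 348.8 nm:
E₂ = hc/λ₂ = 3.5546 eV
KE₂ = E₂ - φ = 3.5546 - 3.14 = 0.4146 eV

Ratio: KE₁/KE₂ = 1.4266/0.4146 = 3.4411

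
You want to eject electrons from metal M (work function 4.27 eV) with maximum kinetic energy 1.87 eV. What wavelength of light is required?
201.93 nm

From Einstein's equation: KE_max = hc/λ - φ

Rearranging for λ:
hc/λ = KE_max + φ
λ = hc/(KE_max + φ)

Required photon energy:
E_photon = KE_max + φ = 1.87 + 4.27 = 6.14 eV

Required wavelength:
λ = hc/E_photon = (6.626×10⁻³⁴)(3×10⁸) / (6.14 × 1.602×10⁻¹⁹)
λ = 201.93 nm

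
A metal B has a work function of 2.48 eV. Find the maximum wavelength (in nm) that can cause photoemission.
499.94 nm

The threshold wavelength is when the photon energy equals the work function:
hc/λ₀ = φ

Solving for λ₀:
λ₀ = hc/φ = (6.626×10⁻³⁴ J·s)(3×10⁸ m/s) / (2.48 eV × 1.602×10⁻¹⁹ J/eV)
λ₀ = 499.94 nm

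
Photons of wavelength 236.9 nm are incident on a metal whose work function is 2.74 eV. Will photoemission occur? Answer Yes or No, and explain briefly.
Yes

For photoemission, the photon energy must exceed the work function.

Photon energy: E = hc/λ = 5.2336 eV
Work function: φ = 2.74 eV

Since E_photon (5.2336 eV) > φ (2.74 eV), photoemission WILL occur.
The threshold wavelength is λ₀ = hc/φ = 452.5 nm.
Since 236.9 nm < 452.5 nm, the light has sufficient energy.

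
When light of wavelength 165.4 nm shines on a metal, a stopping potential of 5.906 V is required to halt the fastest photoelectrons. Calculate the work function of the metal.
1.59 eV

The stopping potential gives the maximum kinetic energy: KE_max = eV_s = 5.906 eV

From Einstein's photoelectric equation: KE_max = hc/λ - φ
Rearranging: φ = hc/λ - KE_max

Calculate photon energy:
E_photon = hc/λ = (6.626×10⁻³⁴ J·s)(3×10⁸ m/s) / (165.4×10⁻⁹ m) = 7.4960 eV

Therefore:
φ = 7.4960 - 5.906 = 1.59 eV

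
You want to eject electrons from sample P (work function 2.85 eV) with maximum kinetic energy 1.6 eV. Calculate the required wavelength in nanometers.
278.62 nm

From Einstein's equation: KE_max = hc/λ - φ

Rearranging for λ:
hc/λ = KE_max + φ
λ = hc/(KE_max + φ)

Required photon energy:
E_photon = KE_max + φ = 1.6 + 2.85 = 4.45 eV

Required wavelength:
λ = hc/E_photon = (6.626×10⁻³⁴)(3×10⁸) / (4.45 × 1.602×10⁻¹⁹)
λ = 278.62 nm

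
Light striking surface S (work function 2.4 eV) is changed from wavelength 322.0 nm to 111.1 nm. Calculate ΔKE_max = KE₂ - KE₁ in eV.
7.3093 eV

Using Einstein's equation: KE_max = hc/λ - φ

For λ₁ = 322.0 nm:
KE₁ = hc/λ₁ - φ = 3.8504 - 2.4 = 1.4504 eV

For λ₂ = 111.1 nm:
KE₂ = hc/λ₂ - φ = 11.1597 - 2.4 = 8.7597 eV

Change in KE:
ΔKE = KE₂ - KE₁ = 8.7597 - 1.4504 = 7.3093 eV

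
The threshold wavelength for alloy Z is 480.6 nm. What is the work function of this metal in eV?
2.58 eV

At the threshold wavelength, photon energy equals work function:
φ = hc/λ₀

Calculating:
φ = (6.626×10⁻³⁴ J·s)(3×10⁸ m/s) / (480.6×10⁻⁹ m)
φ = 2.58 eV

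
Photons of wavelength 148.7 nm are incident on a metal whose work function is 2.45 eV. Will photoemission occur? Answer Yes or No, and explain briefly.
Yes

For photoemission, the photon energy must exceed the work function.

Photon energy: E = hc/λ = 8.3379 eV
Work function: φ = 2.45 eV

Since E_photon (8.3379 eV) > φ (2.45 eV), photoemission WILL occur.
The threshold wavelength is λ₀ = hc/φ = 506.1 nm.
Since 148.7 nm < 506.1 nm, the light has sufficient energy.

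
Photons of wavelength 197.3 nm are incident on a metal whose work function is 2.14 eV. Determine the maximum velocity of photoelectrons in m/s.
1.2074e+06 m/s

First, find the maximum kinetic energy:
E_photon = hc/λ = 6.2840 eV
KE_max = E_photon - φ = 6.2840 - 2.14 = 4.1440 eV

Convert to Joules: KE_max = 4.1440 × 1.602×10⁻¹⁹ J = 6.6395e-19 J

Then use KE = ½mv² to find velocity:
v = √(2·KE/m) = √(2 × 6.6395e-19 J / 9.109e-31 kg)
v = 1.2074e+06 m/s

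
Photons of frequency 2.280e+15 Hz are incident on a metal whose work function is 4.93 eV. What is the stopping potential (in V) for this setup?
4.4993 V

The stopping potential V_s satisfies: eV_s = KE_max

First, find KE_max using Einstein's equation:
E_photon = hf = (6.626×10⁻³⁴ J·s)(2.280e+15 Hz) = 9.4293 eV
KE_max = E_photon - φ = 9.4293 - 4.93 = 4.4993 eV

Since eV_s = KE_max:
V_s = KE_max/e = 4.4993 V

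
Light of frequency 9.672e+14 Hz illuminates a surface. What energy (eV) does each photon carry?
4.0000 eV

Using E = hf:

E = hf = (6.626×10⁻³⁴ J·s)(9.672e+14 Hz)
E = 4.0000 eV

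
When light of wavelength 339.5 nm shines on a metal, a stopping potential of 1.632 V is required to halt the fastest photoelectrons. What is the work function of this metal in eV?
2.02 eV

The stopping potential gives the maximum kinetic energy: KE_max = eV_s = 1.632 eV

From Einstein's photoelectric equation: KE_max = hc/λ - φ
Rearranging: φ = hc/λ - KE_max

Calculate photon energy:
E_photon = hc/λ = (6.626×10⁻³⁴ J·s)(3×10⁸ m/s) / (339.5×10⁻⁹ m) = 3.6520 eV

Therefore:
φ = 3.6520 - 1.632 = 2.02 eV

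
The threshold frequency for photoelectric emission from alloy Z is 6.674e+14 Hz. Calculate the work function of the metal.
2.76 eV

At the threshold frequency, photon energy equals work function:
φ = hf₀

Calculating:
φ = (6.626×10⁻³⁴ J·s)(6.674e+14 Hz)
φ = 2.76 eV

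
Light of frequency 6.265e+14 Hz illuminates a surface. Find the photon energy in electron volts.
2.5910 eV

Using E = hf:

E = hf = (6.626×10⁻³⁴ J·s)(6.265e+14 Hz)
E = 2.5910 eV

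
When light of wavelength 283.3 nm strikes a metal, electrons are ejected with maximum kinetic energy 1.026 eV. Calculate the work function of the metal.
3.35 eV

From Einstein's photoelectric equation: KE_max = hf - φ = hc/λ - φ

Rearranging for φ:
φ = hc/λ - KE_max

Calculate photon energy:
E_photon = hc/λ = 4.3764 eV

Therefore:
φ = 4.3764 - 1.026 = 3.35 eV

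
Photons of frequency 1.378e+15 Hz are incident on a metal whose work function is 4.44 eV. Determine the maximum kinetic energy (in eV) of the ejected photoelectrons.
1.2590 eV

Using Einstein's photoelectric equation: KE_max = hf - φ

First, calculate the photon energy:
E_photon = hf = (6.626×10⁻³⁴ J·s)(1.378e+15 Hz)
E_photon = 5.6990 eV

Then, the maximum kinetic energy:
KE_max = E_photon - φ = 5.6990 eV - 4.44 eV = 1.2590 eV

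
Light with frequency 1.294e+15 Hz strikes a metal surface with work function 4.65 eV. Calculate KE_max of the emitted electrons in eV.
0.7016 eV

Using Einstein's photoelectric equation: KE_max = hf - φ

First, calculate the photon energy:
E_photon = hf = (6.626×10⁻³⁴ J·s)(1.294e+15 Hz)
E_photon = 5.3516 eV

Then, the maximum kinetic energy:
KE_max = E_photon - φ = 5.3516 eV - 4.65 eV = 0.7016 eV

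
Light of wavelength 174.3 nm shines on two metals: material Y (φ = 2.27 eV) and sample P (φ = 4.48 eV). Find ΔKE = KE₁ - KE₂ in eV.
2.2100 eV

Using KE_max = hc/λ - φ for each metal:

Photon energy: E = hc/λ = 7.1133 eV

For material Y (φ₁ = 2.27 eV):
KE₁ = E - φ₁ = 7.1133 - 2.27 = 4.8433 eV

For sample P (φ₂ = 4.48 eV):
KE₂ = E - φ₂ = 7.1133 - 4.48 = 2.6333 eV

Difference:
ΔKE = KE₁ - KE₂ = 4.8433 - 2.6333 = 2.2100 eV

Note: The difference equals the difference in work functions: 4.48 - 2.27 = 2.21 eV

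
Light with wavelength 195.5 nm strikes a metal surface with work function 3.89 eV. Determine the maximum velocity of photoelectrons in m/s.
9.2870e+05 m/s

First, find the maximum kinetic energy:
E_photon = hc/λ = 6.3419 eV
KE_max = E_photon - φ = 6.3419 - 3.89 = 2.4519 eV

Convert to Joules: KE_max = 2.4519 × 1.602×10⁻¹⁹ J = 3.9284e-19 J

Then use KE = ½mv² to find velocity:
v = √(2·KE/m) = √(2 × 3.9284e-19 J / 9.109e-31 kg)
v = 9.2870e+05 m/s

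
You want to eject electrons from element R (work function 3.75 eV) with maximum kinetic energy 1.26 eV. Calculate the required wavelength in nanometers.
247.47 nm

From Einstein's equation: KE_max = hc/λ - φ

Rearranging for λ:
hc/λ = KE_max + φ
λ = hc/(KE_max + φ)

Required photon energy:
E_photon = KE_max + φ = 1.26 + 3.75 = 5.01 eV

Required wavelength:
λ = hc/E_photon = (6.626×10⁻³⁴)(3×10⁸) / (5.01 × 1.602×10⁻¹⁹)
λ = 247.47 nm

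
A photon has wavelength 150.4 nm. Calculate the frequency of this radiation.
1.9933e+15 Hz

Using the wave equation: c = fλ

Solving for frequency:
f = c/λ = (3×10⁸ m/s) / (150.4×10⁻⁹ m)
f = 1.9933e+15 Hz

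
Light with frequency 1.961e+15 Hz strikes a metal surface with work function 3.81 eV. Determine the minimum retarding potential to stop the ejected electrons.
4.3000 V

The stopping potential V_s satisfies: eV_s = KE_max

First, find KE_max using Einstein's equation:
E_photon = hf = (6.626×10⁻³⁴ J·s)(1.961e+15 Hz) = 8.1100 eV
KE_max = E_photon - φ = 8.1100 - 3.81 = 4.3000 eV

Since eV_s = KE_max:
V_s = KE_max/e = 4.3000 V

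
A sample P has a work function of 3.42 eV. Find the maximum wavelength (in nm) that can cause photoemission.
362.53 nm

The threshold wavelength is when the photon energy equals the work function:
hc/λ₀ = φ

Solving for λ₀:
λ₀ = hc/φ = (6.626×10⁻³⁴ J·s)(3×10⁸ m/s) / (3.42 eV × 1.602×10⁻¹⁹ J/eV)
λ₀ = 362.53 nm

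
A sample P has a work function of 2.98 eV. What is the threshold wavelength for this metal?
416.05 nm

The threshold wavelength is when the photon energy equals the work function:
hc/λ₀ = φ

Solving for λ₀:
λ₀ = hc/φ = (6.626×10⁻³⁴ J·s)(3×10⁸ m/s) / (2.98 eV × 1.602×10⁻¹⁹ J/eV)
λ₀ = 416.05 nm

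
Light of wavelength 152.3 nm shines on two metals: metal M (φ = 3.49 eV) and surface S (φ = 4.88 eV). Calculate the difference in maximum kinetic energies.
1.3900 eV

Using KE_max = hc/λ - φ for each metal:

Photon energy: E = hc/λ = 8.1408 eV

For metal M (φ₁ = 3.49 eV):
KE₁ = E - φ₁ = 8.1408 - 3.49 = 4.6508 eV

For surface S (φ₂ = 4.88 eV):
KE₂ = E - φ₂ = 8.1408 - 4.88 = 3.2608 eV

Difference:
ΔKE = KE₁ - KE₂ = 4.6508 - 3.2608 = 1.3900 eV

Note: The difference equals the difference in work functions: 4.88 - 3.49 = 1.39 eV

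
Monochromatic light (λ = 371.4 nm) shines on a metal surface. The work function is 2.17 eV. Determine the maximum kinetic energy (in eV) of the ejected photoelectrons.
1.1683 eV

Using Einstein's photoelectric equation: KE_max = hf - φ = hc/λ - φ

First, calculate the photon energy:
E_photon = hc/λ = (6.626×10⁻³⁴ J·s)(3×10⁸ m/s) / (371.4×10⁻⁹ m)
E_photon = 3.3383 eV

Then, the maximum kinetic energy:
KE_max = E_photon - φ = 3.3383 eV - 2.17 eV = 1.1683 eV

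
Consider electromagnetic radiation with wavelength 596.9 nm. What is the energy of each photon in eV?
2.0771 eV

Using E = hf = hc/λ:

E = hc/λ = (6.626×10⁻³⁴ J·s)(3×10⁸ m/s) / (596.9×10⁻⁹ m)
E = 2.0771 eV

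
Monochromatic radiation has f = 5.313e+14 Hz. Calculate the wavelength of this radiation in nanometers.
564.26 nm

Using the wave equation: c = fλ

Solving for wavelength:
λ = c/f = (3×10⁸ m/s) / (5.313e+14 Hz)
λ = 564.26 nm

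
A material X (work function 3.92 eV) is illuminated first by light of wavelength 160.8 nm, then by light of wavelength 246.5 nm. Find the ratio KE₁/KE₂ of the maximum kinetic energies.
3.4155

Using Einstein's equation: KE_max = hc/λ - φ

For λ₁ = 160.8 nm:
E₁ = hc/λ₁ = 7.7105 eV
KE₁ = E₁ - φ = 7.7105 - 3.92 = 3.7905 eV

For λ₂ = 246.5 nm:
E₂ = hc/λ₂ = 5.0298 eV
KE₂ = E₂ - φ = 5.0298 - 3.92 = 1.1098 eV

Ratio: KE₁/KE₂ = 3.7905/1.1098 = 3.4155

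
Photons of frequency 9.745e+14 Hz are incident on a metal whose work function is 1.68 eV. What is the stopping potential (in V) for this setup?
2.3502 V

The stopping potential V_s satisfies: eV_s = KE_max

First, find KE_max using Einstein's equation:
E_photon = hf = (6.626×10⁻³⁴ J·s)(9.745e+14 Hz) = 4.0302 eV
KE_max = E_photon - φ = 4.0302 - 1.68 = 2.3502 eV

Since eV_s = KE_max:
V_s = KE_max/e = 2.3502 V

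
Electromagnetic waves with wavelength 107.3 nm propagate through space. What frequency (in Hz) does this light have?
2.7940e+15 Hz

Using the wave equation: c = fλ

Solving for frequency:
f = c/λ = (3×10⁸ m/s) / (107.3×10⁻⁹ m)
f = 2.7940e+15 Hz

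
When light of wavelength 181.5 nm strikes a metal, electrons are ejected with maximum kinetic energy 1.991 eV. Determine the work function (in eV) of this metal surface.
4.84 eV

From Einstein's photoelectric equation: KE_max = hf - φ = hc/λ - φ

Rearranging for φ:
φ = hc/λ - KE_max

Calculate photon energy:
E_photon = hc/λ = 6.8311 eV

Therefore:
φ = 6.8311 - 1.991 = 4.84 eV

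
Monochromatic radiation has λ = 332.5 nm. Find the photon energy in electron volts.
3.7288 eV

Using E = hf = hc/λ:

E = hc/λ = (6.626×10⁻³⁴ J·s)(3×10⁸ m/s) / (332.5×10⁻⁹ m)
E = 3.7288 eV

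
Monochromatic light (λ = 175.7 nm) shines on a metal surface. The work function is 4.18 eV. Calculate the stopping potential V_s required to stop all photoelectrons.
2.8766 V

The stopping potential V_s satisfies: eV_s = KE_max

First, find KE_max using Einstein's equation:
E_photon = hc/λ = 7.0566 eV
KE_max = E_photon - φ = 7.0566 - 4.18 = 2.8766 eV

Since eV_s = KE_max:
V_s = KE_max/e = 2.8766 V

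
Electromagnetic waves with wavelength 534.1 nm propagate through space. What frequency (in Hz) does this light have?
5.6130e+14 Hz

Using the wave equation: c = fλ

Solving for frequency:
f = c/λ = (3×10⁸ m/s) / (534.1×10⁻⁹ m)
f = 5.6130e+14 Hz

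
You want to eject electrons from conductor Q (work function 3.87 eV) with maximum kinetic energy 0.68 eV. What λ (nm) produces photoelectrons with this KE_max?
272.49 nm

From Einstein's equation: KE_max = hc/λ - φ

Rearranging for λ:
hc/λ = KE_max + φ
λ = hc/(KE_max + φ)

Required photon energy:
E_photon = KE_max + φ = 0.68 + 3.87 = 4.55 eV

Required wavelength:
λ = hc/E_photon = (6.626×10⁻³⁴)(3×10⁸) / (4.55 × 1.602×10⁻¹⁹)
λ = 272.49 nm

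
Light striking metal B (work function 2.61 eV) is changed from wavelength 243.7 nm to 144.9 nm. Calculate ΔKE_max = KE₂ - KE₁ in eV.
3.4690 eV

Using Einstein's equation: KE_max = hc/λ - φ

For λ₁ = 243.7 nm:
KE₁ = hc/λ₁ - φ = 5.0876 - 2.61 = 2.4776 eV

For λ₂ = 144.9 nm:
KE₂ = hc/λ₂ - φ = 8.5565 - 2.61 = 5.9465 eV

Change in KE:
ΔKE = KE₂ - KE₁ = 5.9465 - 2.4776 = 3.4690 eV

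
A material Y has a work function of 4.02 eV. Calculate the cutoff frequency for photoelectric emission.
9.7203e+14 Hz

The threshold frequency is when the photon energy equals the work function:
hf₀ = φ

Solving for f₀:
f₀ = φ/h = (4.02 eV × 1.602×10⁻¹⁹ J/eV) / (6.626×10⁻³⁴ J·s)
f₀ = 9.7203e+14 Hz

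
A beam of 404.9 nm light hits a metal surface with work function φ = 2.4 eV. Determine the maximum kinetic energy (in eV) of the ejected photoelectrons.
0.6621 eV

Using Einstein's photoelectric equation: KE_max = hf - φ = hc/λ - φ

First, calculate the photon energy:
E_photon = hc/λ = (6.626×10⁻³⁴ J·s)(3×10⁸ m/s) / (404.9×10⁻⁹ m)
E_photon = 3.0621 eV

Then, the maximum kinetic energy:
KE_max = E_photon - φ = 3.0621 eV - 2.4 eV = 0.6621 eV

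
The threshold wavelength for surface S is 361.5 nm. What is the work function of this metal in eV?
3.43 eV

At the threshold wavelength, photon energy equals work function:
φ = hc/λ₀

Calculating:
φ = (6.626×10⁻³⁴ J·s)(3×10⁸ m/s) / (361.5×10⁻⁹ m)
φ = 3.43 eV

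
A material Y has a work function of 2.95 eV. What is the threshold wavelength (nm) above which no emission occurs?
420.29 nm

The threshold wavelength is when the photon energy equals the work function:
hc/λ₀ = φ

Solving for λ₀:
λ₀ = hc/φ = (6.626×10⁻³⁴ J·s)(3×10⁸ m/s) / (2.95 eV × 1.602×10⁻¹⁹ J/eV)
λ₀ = 420.29 nm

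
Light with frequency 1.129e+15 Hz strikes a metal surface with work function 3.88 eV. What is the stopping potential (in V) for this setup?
0.7892 V

The stopping potential V_s satisfies: eV_s = KE_max

First, find KE_max using Einstein's equation:
E_photon = hf = (6.626×10⁻³⁴ J·s)(1.129e+15 Hz) = 4.6692 eV
KE_max = E_photon - φ = 4.6692 - 3.88 = 0.7892 eV

Since eV_s = KE_max:
V_s = KE_max/e = 0.7892 V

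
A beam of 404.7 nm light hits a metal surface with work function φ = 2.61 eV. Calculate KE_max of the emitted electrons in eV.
0.4536 eV

Using Einstein's photoelectric equation: KE_max = hf - φ = hc/λ - φ

First, calculate the photon energy:
E_photon = hc/λ = (6.626×10⁻³⁴ J·s)(3×10⁸ m/s) / (404.7×10⁻⁹ m)
E_photon = 3.0636 eV

Then, the maximum kinetic energy:
KE_max = E_photon - φ = 3.0636 eV - 2.61 eV = 0.4536 eV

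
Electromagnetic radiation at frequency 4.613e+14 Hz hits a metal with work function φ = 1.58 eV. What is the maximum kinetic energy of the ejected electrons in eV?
0.3278 eV

Using Einstein's photoelectric equation: KE_max = hf - φ

First, calculate the photon energy:
E_photon = hf = (6.626×10⁻³⁴ J·s)(4.613e+14 Hz)
E_photon = 1.9078 eV

Then, the maximum kinetic energy:
KE_max = E_photon - φ = 1.9078 eV - 1.58 eV = 0.3278 eV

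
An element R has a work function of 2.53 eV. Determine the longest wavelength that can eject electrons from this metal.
490.06 nm

The threshold wavelength is when the photon energy equals the work function:
hc/λ₀ = φ

Solving for λ₀:
λ₀ = hc/φ = (6.626×10⁻³⁴ J·s)(3×10⁸ m/s) / (2.53 eV × 1.602×10⁻¹⁹ J/eV)
λ₀ = 490.06 nm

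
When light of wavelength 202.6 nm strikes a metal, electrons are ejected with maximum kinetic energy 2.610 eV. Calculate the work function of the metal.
3.51 eV

From Einstein's photoelectric equation: KE_max = hf - φ = hc/λ - φ

Rearranging for φ:
φ = hc/λ - KE_max

Calculate photon energy:
E_photon = hc/λ = 6.1197 eV

Therefore:
φ = 6.1197 - 2.610 = 3.51 eV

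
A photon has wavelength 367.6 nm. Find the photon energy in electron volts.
3.3728 eV

Using E = hf = hc/λ:

E = hc/λ = (6.626×10⁻³⁴ J·s)(3×10⁸ m/s) / (367.6×10⁻⁹ m)
E = 3.3728 eV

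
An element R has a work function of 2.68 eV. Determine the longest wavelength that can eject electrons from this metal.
462.63 nm

The threshold wavelength is when the photon energy equals the work function:
hc/λ₀ = φ

Solving for λ₀:
λ₀ = hc/φ = (6.626×10⁻³⁴ J·s)(3×10⁸ m/s) / (2.68 eV × 1.602×10⁻¹⁹ J/eV)
λ₀ = 462.63 nm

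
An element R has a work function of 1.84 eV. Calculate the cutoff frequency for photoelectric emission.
4.4491e+14 Hz

The threshold frequency is when the photon energy equals the work function:
hf₀ = φ

Solving for f₀:
f₀ = φ/h = (1.84 eV × 1.602×10⁻¹⁹ J/eV) / (6.626×10⁻³⁴ J·s)
f₀ = 4.4491e+14 Hz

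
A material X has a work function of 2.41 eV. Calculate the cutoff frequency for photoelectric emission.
5.8274e+14 Hz

The threshold frequency is when the photon energy equals the work function:
hf₀ = φ

Solving for f₀:
f₀ = φ/h = (2.41 eV × 1.602×10⁻¹⁹ J/eV) / (6.626×10⁻³⁴ J·s)
f₀ = 5.8274e+14 Hz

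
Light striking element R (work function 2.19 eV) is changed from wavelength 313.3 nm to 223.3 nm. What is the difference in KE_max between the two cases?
1.5950 eV

Using Einstein's equation: KE_max = hc/λ - φ

For λ₁ = 313.3 nm:
KE₁ = hc/λ₁ - φ = 3.9574 - 2.19 = 1.7674 eV

For λ₂ = 223.3 nm:
KE₂ = hc/λ₂ - φ = 5.5524 - 2.19 = 3.3624 eV

Change in KE:
ΔKE = KE₂ - KE₁ = 3.3624 - 1.7674 = 1.5950 eV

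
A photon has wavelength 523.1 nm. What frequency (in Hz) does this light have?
5.7311e+14 Hz

Using the wave equation: c = fλ

Solving for frequency:
f = c/λ = (3×10⁸ m/s) / (523.1×10⁻⁹ m)
f = 5.7311e+14 Hz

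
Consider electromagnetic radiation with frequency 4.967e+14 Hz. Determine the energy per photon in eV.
2.0542 eV

Using E = hf:

E = hf = (6.626×10⁻³⁴ J·s)(4.967e+14 Hz)
E = 2.0542 eV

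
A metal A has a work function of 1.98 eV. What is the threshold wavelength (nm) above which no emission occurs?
626.18 nm

The threshold wavelength is when the photon energy equals the work function:
hc/λ₀ = φ

Solving for λ₀:
λ₀ = hc/φ = (6.626×10⁻³⁴ J·s)(3×10⁸ m/s) / (1.98 eV × 1.602×10⁻¹⁹ J/eV)
λ₀ = 626.18 nm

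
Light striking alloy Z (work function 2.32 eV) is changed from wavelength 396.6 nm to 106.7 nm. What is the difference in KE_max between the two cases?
8.4937 eV

Using Einstein's equation: KE_max = hc/λ - φ

For λ₁ = 396.6 nm:
KE₁ = hc/λ₁ - φ = 3.1262 - 2.32 = 0.8062 eV

For λ₂ = 106.7 nm:
KE₂ = hc/λ₂ - φ = 11.6199 - 2.32 = 9.2999 eV

Change in KE:
ΔKE = KE₂ - KE₁ = 9.2999 - 0.8062 = 8.4937 eV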